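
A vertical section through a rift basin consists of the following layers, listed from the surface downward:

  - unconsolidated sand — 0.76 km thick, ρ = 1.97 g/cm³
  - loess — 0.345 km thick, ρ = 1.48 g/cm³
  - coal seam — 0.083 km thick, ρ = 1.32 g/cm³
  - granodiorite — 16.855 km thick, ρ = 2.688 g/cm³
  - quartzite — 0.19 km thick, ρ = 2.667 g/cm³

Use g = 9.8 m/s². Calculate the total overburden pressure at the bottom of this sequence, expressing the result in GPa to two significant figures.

unconsolidated sand: 1970 kg/m³ × 9.8 m/s² × 760 m = 1.467×10^7 Pa = 0.01467 GPa
loess: 1480 kg/m³ × 9.8 m/s² × 345 m = 5.004×10^6 Pa = 5.004×10^-3 GPa
coal seam: 1320 kg/m³ × 9.8 m/s² × 83 m = 1.074×10^6 Pa = 1.074×10^-3 GPa
granodiorite: 2688 kg/m³ × 9.8 m/s² × 16855 m = 4.440×10^8 Pa = 0.4440 GPa
quartzite: 2667 kg/m³ × 9.8 m/s² × 190 m = 4.966×10^6 Pa = 4.966×10^-3 GPa
Total = 0.01467 + 5.004×10^-3 + 1.074×10^-3 + 0.4440 + 4.966×10^-3 = 0.46972 GPa

0.47 GPa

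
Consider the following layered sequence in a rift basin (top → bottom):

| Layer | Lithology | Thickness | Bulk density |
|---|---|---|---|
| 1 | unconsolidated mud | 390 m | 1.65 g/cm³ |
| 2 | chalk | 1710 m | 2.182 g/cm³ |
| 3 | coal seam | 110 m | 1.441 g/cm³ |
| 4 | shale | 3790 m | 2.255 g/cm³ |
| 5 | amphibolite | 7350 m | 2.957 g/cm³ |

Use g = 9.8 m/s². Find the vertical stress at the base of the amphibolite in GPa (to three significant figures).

unconsolidated mud: 1650 kg/m³ × 9.8 m/s² × 390 m = 6.306×10^6 Pa = 6.306×10^-3 GPa
chalk: 2182 kg/m³ × 9.8 m/s² × 1710 m = 3.657×10^7 Pa = 0.03657 GPa
coal seam: 1441 kg/m³ × 9.8 m/s² × 110 m = 1.553×10^6 Pa = 1.553×10^-3 GPa
shale: 2255 kg/m³ × 9.8 m/s² × 3790 m = 8.376×10^7 Pa = 0.08376 GPa
amphibolite: 2957 kg/m³ × 9.8 m/s² × 7350 m = 2.130×10^8 Pa = 0.2130 GPa
Total = 6.306×10^-3 + 0.03657 + 1.553×10^-3 + 0.08376 + 0.2130 = 0.34117 GPa

0.341 GPa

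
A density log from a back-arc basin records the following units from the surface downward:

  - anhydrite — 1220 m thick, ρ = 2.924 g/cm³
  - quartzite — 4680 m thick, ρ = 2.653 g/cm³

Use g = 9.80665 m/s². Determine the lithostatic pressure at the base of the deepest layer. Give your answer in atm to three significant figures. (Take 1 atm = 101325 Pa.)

1550 atm

anhydrite: 2924 kg/m³ × 9.80665 m/s² × 1220 m = 3.498×10^7 Pa = 345.3 atm
quartzite: 2653 kg/m³ × 9.80665 m/s² × 4680 m = 1.218×10^8 Pa = 1202 atm
Total = 345.3 + 1202 = 1546.9 atm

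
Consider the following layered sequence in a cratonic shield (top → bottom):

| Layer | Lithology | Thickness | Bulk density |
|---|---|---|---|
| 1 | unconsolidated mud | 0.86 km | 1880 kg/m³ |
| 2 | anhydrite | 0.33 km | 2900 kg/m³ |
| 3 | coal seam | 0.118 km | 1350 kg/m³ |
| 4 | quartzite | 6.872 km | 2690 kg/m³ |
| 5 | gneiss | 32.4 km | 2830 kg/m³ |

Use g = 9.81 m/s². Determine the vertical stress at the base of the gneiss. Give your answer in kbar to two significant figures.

unconsolidated mud: 1880 kg/m³ × 9.81 m/s² × 860 m = 1.586×10^7 Pa = 0.1586 kbar
anhydrite: 2900 kg/m³ × 9.81 m/s² × 330 m = 9.388×10^6 Pa = 0.09388 kbar
coal seam: 1350 kg/m³ × 9.81 m/s² × 118 m = 1.563×10^6 Pa = 0.01563 kbar
quartzite: 2690 kg/m³ × 9.81 m/s² × 6872 m = 1.813×10^8 Pa = 1.813 kbar
gneiss: 2830 kg/m³ × 9.81 m/s² × 32400 m = 8.995×10^8 Pa = 8.995 kbar
Total = 0.1586 + 0.09388 + 0.01563 + 1.813 + 8.995 = 11.077 kbar

11 kbar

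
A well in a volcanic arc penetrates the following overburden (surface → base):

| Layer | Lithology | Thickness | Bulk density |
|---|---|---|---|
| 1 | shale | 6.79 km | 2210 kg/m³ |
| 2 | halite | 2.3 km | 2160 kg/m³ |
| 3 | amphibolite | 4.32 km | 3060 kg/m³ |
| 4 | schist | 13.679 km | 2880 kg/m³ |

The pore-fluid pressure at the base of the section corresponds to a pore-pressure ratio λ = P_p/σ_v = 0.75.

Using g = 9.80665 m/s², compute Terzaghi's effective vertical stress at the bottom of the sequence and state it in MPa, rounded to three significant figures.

Overburden (lithostatic) stress σ_v:
shale: 2210 kg/m³ × 9.80665 m/s² × 6790 m = 1.472×10^8 Pa = 147.2 MPa
halite: 2160 kg/m³ × 9.80665 m/s² × 2300 m = 4.872×10^7 Pa = 48.72 MPa
amphibolite: 3060 kg/m³ × 9.80665 m/s² × 4320 m = 1.296×10^8 Pa = 129.6 MPa
schist: 2880 kg/m³ × 9.80665 m/s² × 13679 m = 3.863×10^8 Pa = 386.3 MPa
Total = 147.2 + 48.72 + 129.6 + 386.3 = 711.85 MPa
Pore pressure P_p = λ·σ_v = 0.75 × 711.9 MPa = 533.9 MPa
Effective stress σ' = σ_v − P_p = 711.9 − 533.9 = 177.96 MPa

178 MPa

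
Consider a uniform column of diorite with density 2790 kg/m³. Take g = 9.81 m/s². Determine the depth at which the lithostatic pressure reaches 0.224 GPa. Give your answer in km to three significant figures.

8.18 km

h = P/(ρg) = 0.224 GPa / (2790 kg/m³ × 9.81 m/s²) = 2.240×10^8 Pa / 27370 Pa/m = 8184.2 m
= 8.1842 km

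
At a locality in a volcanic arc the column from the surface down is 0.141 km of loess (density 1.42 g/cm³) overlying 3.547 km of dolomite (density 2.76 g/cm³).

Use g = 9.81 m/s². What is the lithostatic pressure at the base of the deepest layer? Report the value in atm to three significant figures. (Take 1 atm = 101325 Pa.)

loess: 1420 kg/m³ × 9.81 m/s² × 141 m = 1.964×10^6 Pa = 19.38 atm
dolomite: 2760 kg/m³ × 9.81 m/s² × 3547 m = 9.604×10^7 Pa = 947.8 atm
Total = 19.38 + 947.8 = 967.20 atm

967 atm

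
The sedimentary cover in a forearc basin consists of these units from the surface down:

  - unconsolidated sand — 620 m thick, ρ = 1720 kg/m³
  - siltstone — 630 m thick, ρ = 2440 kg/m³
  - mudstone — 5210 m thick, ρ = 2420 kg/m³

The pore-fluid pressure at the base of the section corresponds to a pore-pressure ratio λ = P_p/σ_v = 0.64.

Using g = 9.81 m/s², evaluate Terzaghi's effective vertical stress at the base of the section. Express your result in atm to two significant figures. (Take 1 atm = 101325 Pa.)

530 atm

Overburden (lithostatic) stress σ_v:
unconsolidated sand: 1720 kg/m³ × 9.81 m/s² × 620 m = 1.046×10^7 Pa = 10.46 MPa
siltstone: 2440 kg/m³ × 9.81 m/s² × 630 m = 1.508×10^7 Pa = 15.08 MPa
mudstone: 2420 kg/m³ × 9.81 m/s² × 5210 m = 1.237×10^8 Pa = 123.7 MPa
Total = 10.46 + 15.08 + 123.7 = 149.23 MPa
Pore pressure P_p = λ·σ_v = 0.64 × 149.2 MPa = 95.51 MPa
Effective stress σ' = σ_v − P_p = 149.2 − 95.51 = 53.722 MPa = 530.19 atm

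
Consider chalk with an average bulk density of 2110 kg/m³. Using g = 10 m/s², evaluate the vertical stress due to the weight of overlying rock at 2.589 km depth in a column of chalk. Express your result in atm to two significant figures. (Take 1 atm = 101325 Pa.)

chalk: 2110 kg/m³ × 10 m/s² × 2589 m = 5.463×10^7 Pa = 539.1 atm

540 atm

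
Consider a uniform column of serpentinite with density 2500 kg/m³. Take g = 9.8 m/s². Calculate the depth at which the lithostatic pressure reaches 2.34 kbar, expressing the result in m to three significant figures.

9550 m

h = P/(ρg) = 2.34 kbar / (2500 kg/m³ × 9.8 m/s²) = 2.340×10^8 Pa / 24500 Pa/m = 9551.0 m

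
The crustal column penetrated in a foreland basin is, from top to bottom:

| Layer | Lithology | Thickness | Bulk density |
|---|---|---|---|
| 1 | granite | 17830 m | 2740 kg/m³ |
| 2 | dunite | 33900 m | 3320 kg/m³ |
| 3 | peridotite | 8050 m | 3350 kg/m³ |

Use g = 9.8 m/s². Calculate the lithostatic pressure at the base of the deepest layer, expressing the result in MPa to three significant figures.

granite: 2740 kg/m³ × 9.8 m/s² × 17830 m = 4.788×10^8 Pa = 478.8 MPa
dunite: 3320 kg/m³ × 9.8 m/s² × 33900 m = 1.103×10^9 Pa = 1103 MPa
peridotite: 3350 kg/m³ × 9.8 m/s² × 8050 m = 2.643×10^8 Pa = 264.3 MPa
Total = 478.8 + 1103 + 264.3 = 1846.0 MPa

1850 MPa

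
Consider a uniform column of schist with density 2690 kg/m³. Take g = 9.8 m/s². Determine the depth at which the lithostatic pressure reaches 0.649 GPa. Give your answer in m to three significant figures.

24600 m

h = P/(ρg) = 0.649 GPa / (2690 kg/m³ × 9.8 m/s²) = 6.490×10^8 Pa / 26362 Pa/m = 24619 m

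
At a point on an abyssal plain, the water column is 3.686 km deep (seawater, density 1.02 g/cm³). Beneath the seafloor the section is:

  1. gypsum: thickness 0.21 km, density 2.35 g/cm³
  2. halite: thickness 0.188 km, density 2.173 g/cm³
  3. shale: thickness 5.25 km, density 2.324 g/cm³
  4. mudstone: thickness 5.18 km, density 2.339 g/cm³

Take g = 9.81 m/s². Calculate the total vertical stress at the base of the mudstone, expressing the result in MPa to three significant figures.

284 MPa

seawater: 1020 kg/m³ × 9.81 m/s² × 3686 m = 3.688×10^7 Pa = 36.88 MPa
gypsum: 2350 kg/m³ × 9.81 m/s² × 210 m = 4.841×10^6 Pa = 4.841 MPa
halite: 2173 kg/m³ × 9.81 m/s² × 188 m = 4.008×10^6 Pa = 4.008 MPa
shale: 2324 kg/m³ × 9.81 m/s² × 5250 m = 1.197×10^8 Pa = 119.7 MPa
mudstone: 2339 kg/m³ × 9.81 m/s² × 5180 m = 1.189×10^8 Pa = 118.9 MPa
Total = 36.88 + 4.841 + 4.008 + 119.7 + 118.9 = 284.28 MPa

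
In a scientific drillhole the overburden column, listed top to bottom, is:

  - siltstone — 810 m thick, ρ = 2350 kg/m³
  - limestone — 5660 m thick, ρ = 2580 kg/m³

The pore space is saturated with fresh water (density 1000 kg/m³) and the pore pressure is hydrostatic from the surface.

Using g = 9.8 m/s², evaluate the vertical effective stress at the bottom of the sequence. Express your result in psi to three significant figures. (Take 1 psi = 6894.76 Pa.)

Overburden (lithostatic) stress σ_v:
siltstone: 2350 kg/m³ × 9.8 m/s² × 810 m = 1.865×10^7 Pa = 18.65 MPa
limestone: 2580 kg/m³ × 9.8 m/s² × 5660 m = 1.431×10^8 Pa = 143.1 MPa
Total = 18.65 + 143.1 = 161.76 MPa
Pore pressure P_p = 1000 kg/m³ × 9.8 m/s² × 6470 m = 6.341×10^7 Pa = 63.41 MPa
Effective stress σ' = σ_v − P_p = 161.8 − 63.41 = 98.356 MPa = 14265 psi

14300 psi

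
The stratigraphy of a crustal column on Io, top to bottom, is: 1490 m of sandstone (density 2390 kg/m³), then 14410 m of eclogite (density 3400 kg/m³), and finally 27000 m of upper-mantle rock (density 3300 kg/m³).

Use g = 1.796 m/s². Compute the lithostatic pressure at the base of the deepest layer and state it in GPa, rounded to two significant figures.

0.25 GPa

sandstone: 2390 kg/m³ × 1.796 m/s² × 1490 m = 6.396×10^6 Pa = 6.396×10^-3 GPa
eclogite: 3400 kg/m³ × 1.796 m/s² × 14410 m = 8.799×10^7 Pa = 0.08799 GPa
upper-mantle rock: 3300 kg/m³ × 1.796 m/s² × 27000 m = 1.600×10^8 Pa = 0.1600 GPa
Total = 6.396×10^-3 + 0.08799 + 0.1600 = 0.25441 GPa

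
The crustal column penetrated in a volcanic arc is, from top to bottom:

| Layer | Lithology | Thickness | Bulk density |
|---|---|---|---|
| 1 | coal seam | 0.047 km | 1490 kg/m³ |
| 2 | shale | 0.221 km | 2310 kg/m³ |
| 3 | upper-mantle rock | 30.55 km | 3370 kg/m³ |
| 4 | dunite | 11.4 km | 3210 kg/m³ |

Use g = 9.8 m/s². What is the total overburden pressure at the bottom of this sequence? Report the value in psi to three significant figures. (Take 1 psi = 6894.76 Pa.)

199000 psi

coal seam: 1490 kg/m³ × 9.8 m/s² × 47 m = 6.863×10^5 Pa = 99.54 psi
shale: 2310 kg/m³ × 9.8 m/s² × 221 m = 5.003×10^6 Pa = 725.6 psi
upper-mantle rock: 3370 kg/m³ × 9.8 m/s² × 30550 m = 1.009×10^9 Pa = 1.463×10^5 psi
dunite: 3210 kg/m³ × 9.8 m/s² × 11400 m = 3.586×10^8 Pa = 52014 psi
Total = 99.54 + 725.6 + 1.463×10^5 + 52014 = 1.9917×10^5 psi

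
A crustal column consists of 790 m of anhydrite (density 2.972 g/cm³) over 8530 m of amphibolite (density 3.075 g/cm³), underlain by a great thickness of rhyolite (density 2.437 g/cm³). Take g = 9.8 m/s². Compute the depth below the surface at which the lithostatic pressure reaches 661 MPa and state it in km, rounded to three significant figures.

25.3 km

Pressure at base of upper layers: 2972×9.8×790 + 3075×9.8×8530 = 2.801×10^8 Pa = 280.1 MPa
Remaining pressure to be supplied by rhyolite: 6.610×10^8 − 2.801×10^8 = 3.809×10^8 Pa
Additional depth in rhyolite = 3.809×10^8 Pa / (2437 kg/m³ × 9.8 m/s²) = 15950 m
Total depth = 9320 m + 15950 m = 25270 m
= 25.270 km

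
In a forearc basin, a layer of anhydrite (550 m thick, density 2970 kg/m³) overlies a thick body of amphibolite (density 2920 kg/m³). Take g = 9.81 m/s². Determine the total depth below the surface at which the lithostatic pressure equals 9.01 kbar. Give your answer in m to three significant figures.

31400 m

Pressure at base of upper layers: 2970×9.81×550 = 1.602×10^7 Pa = 0.1602 kbar
Remaining pressure to be supplied by amphibolite: 9.010×10^8 − 1.602×10^7 = 8.850×10^8 Pa
Additional depth in amphibolite = 8.850×10^8 Pa / (2920 kg/m³ × 9.81 m/s²) = 30894 m
Total depth = 550 m + 30894 m = 31444 m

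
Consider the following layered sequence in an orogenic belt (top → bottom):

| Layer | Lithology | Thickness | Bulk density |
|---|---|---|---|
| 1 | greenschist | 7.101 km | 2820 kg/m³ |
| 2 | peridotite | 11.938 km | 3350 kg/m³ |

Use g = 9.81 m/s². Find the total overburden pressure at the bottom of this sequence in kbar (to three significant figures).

greenschist: 2820 kg/m³ × 9.81 m/s² × 7101 m = 1.964×10^8 Pa = 1.964 kbar
peridotite: 3350 kg/m³ × 9.81 m/s² × 11938 m = 3.923×10^8 Pa = 3.923 kbar
Total = 1.964 + 3.923 = 5.8877 kbar

5.89 kbar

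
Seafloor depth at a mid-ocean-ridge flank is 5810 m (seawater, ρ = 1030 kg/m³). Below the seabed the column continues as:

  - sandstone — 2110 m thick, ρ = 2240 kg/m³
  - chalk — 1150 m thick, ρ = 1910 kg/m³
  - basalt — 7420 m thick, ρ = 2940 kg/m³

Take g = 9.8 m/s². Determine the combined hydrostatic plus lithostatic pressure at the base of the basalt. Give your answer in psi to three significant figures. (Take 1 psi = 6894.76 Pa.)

seawater: 1030 kg/m³ × 9.8 m/s² × 5810 m = 5.865×10^7 Pa = 8506 psi
sandstone: 2240 kg/m³ × 9.8 m/s² × 2110 m = 4.632×10^7 Pa = 6718 psi
chalk: 1910 kg/m³ × 9.8 m/s² × 1150 m = 2.153×10^7 Pa = 3122 psi
basalt: 2940 kg/m³ × 9.8 m/s² × 7420 m = 2.138×10^8 Pa = 31007 psi
Total = 8506 + 6718 + 3122 + 31007 = 49353 psi

49400 psi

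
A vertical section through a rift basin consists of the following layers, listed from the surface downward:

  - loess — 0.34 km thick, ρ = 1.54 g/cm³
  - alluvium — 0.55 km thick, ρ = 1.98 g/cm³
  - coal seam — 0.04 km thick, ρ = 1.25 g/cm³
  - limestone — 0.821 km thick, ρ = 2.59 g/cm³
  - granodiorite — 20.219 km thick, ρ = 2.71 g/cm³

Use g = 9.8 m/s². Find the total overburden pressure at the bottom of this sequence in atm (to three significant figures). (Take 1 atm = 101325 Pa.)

5670 atm

loess: 1540 kg/m³ × 9.8 m/s² × 340 m = 5.131×10^6 Pa = 50.64 atm
alluvium: 1980 kg/m³ × 9.8 m/s² × 550 m = 1.067×10^7 Pa = 105.3 atm
coal seam: 1250 kg/m³ × 9.8 m/s² × 40 m = 4.900×10^5 Pa = 4.836 atm
limestone: 2590 kg/m³ × 9.8 m/s² × 821 m = 2.084×10^7 Pa = 205.7 atm
granodiorite: 2710 kg/m³ × 9.8 m/s² × 20219 m = 5.370×10^8 Pa = 5300 atm
Total = 50.64 + 105.3 + 4.836 + 205.7 + 5300 = 5666.0 atm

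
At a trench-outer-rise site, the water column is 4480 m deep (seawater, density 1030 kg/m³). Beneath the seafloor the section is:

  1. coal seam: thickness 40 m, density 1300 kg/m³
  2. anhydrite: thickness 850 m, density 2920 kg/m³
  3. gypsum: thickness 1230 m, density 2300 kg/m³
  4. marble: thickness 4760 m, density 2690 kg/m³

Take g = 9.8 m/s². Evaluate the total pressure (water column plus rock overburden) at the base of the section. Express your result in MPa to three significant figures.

seawater: 1030 kg/m³ × 9.8 m/s² × 4480 m = 4.522×10^7 Pa = 45.22 MPa
coal seam: 1300 kg/m³ × 9.8 m/s² × 40 m = 5.096×10^5 Pa = 0.5096 MPa
anhydrite: 2920 kg/m³ × 9.8 m/s² × 850 m = 2.432×10^7 Pa = 24.32 MPa
gypsum: 2300 kg/m³ × 9.8 m/s² × 1230 m = 2.772×10^7 Pa = 27.72 MPa
marble: 2690 kg/m³ × 9.8 m/s² × 4760 m = 1.255×10^8 Pa = 125.5 MPa
Total = 45.22 + 0.5096 + 24.32 + 27.72 + 125.5 = 223.26 MPa

223 MPa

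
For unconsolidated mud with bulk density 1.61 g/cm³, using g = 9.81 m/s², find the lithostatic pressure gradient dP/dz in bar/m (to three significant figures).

0.158 bar/m

dP/dz = ρg = 1610 kg/m³ × 9.81 m/s² = 15794 Pa/m
= 15794 Pa/m × (1 bar/m / 1.0000×10^5 Pa/m) = 0.15794 bar/m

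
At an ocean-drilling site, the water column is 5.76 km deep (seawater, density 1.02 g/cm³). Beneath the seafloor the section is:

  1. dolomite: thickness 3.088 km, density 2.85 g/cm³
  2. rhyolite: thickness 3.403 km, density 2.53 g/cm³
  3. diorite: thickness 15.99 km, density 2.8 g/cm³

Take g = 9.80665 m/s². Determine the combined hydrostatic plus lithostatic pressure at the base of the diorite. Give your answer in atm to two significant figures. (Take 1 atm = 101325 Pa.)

seawater: 1020 kg/m³ × 9.80665 m/s² × 5760 m = 5.762×10^7 Pa = 568.6 atm
dolomite: 2850 kg/m³ × 9.80665 m/s² × 3088 m = 8.631×10^7 Pa = 851.8 atm
rhyolite: 2530 kg/m³ × 9.80665 m/s² × 3403 m = 8.443×10^7 Pa = 833.3 atm
diorite: 2800 kg/m³ × 9.80665 m/s² × 15990 m = 4.391×10^8 Pa = 4333 atm
Total = 568.6 + 851.8 + 833.3 + 4333 = 6586.9 atm

6600 atm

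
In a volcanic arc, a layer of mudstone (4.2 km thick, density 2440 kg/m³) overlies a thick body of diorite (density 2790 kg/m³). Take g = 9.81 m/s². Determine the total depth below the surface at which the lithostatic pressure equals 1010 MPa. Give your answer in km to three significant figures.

Pressure at base of upper layers: 2440×9.81×4200 = 1.005×10^8 Pa = 100.5 MPa
Remaining pressure to be supplied by diorite: 1.010×10^9 − 1.005×10^8 = 9.095×10^8 Pa
Additional depth in diorite = 9.095×10^8 Pa / (2790 kg/m³ × 9.81 m/s²) = 33229 m
Total depth = 4200 m + 33229 m = 37429 m
= 37.429 km

37.4 km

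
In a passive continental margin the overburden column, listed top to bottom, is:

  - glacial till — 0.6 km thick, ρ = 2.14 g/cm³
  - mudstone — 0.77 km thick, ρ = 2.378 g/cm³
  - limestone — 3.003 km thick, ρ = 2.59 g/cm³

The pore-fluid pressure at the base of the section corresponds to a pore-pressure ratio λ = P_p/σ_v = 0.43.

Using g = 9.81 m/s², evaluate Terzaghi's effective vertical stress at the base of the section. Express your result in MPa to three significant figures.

60.9 MPa

Overburden (lithostatic) stress σ_v:
glacial till: 2140 kg/m³ × 9.81 m/s² × 600 m = 1.260×10^7 Pa = 12.60 MPa
mudstone: 2378 kg/m³ × 9.81 m/s² × 770 m = 1.796×10^7 Pa = 17.96 MPa
limestone: 2590 kg/m³ × 9.81 m/s² × 3003 m = 7.630×10^7 Pa = 76.30 MPa
Total = 12.60 + 17.96 + 76.30 = 106.86 MPa
Pore pressure P_p = λ·σ_v = 0.43 × 106.9 MPa = 45.95 MPa
Effective stress σ' = σ_v − P_p = 106.9 − 45.95 = 60.909 MPa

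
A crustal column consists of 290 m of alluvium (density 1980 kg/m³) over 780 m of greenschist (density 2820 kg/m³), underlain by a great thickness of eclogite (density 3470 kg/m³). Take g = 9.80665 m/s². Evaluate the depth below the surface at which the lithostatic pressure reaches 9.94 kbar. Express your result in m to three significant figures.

Pressure at base of upper layers: 1980×9.80665×290 + 2820×9.80665×780 = 2.720×10^7 Pa = 0.2720 kbar
Remaining pressure to be supplied by eclogite: 9.940×10^8 − 2.720×10^7 = 9.668×10^8 Pa
Additional depth in eclogite = 9.668×10^8 Pa / (3470 kg/m³ × 9.80665 m/s²) = 28411 m
Total depth = 1070 m + 28411 m = 29481 m

29500 m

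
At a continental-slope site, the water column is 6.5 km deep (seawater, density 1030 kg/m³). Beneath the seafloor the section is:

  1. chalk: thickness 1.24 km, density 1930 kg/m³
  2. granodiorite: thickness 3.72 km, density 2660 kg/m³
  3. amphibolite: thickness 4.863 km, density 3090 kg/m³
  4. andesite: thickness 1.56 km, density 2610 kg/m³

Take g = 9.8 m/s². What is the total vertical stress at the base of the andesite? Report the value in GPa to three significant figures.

seawater: 1030 kg/m³ × 9.8 m/s² × 6500 m = 6.561×10^7 Pa = 0.06561 GPa
chalk: 1930 kg/m³ × 9.8 m/s² × 1240 m = 2.345×10^7 Pa = 0.02345 GPa
granodiorite: 2660 kg/m³ × 9.8 m/s² × 3720 m = 9.697×10^7 Pa = 0.09697 GPa
amphibolite: 3090 kg/m³ × 9.8 m/s² × 4863 m = 1.473×10^8 Pa = 0.1473 GPa
andesite: 2610 kg/m³ × 9.8 m/s² × 1560 m = 3.990×10^7 Pa = 0.03990 GPa
Total = 0.06561 + 0.02345 + 0.09697 + 0.1473 + 0.03990 = 0.37320 GPa

0.373 GPa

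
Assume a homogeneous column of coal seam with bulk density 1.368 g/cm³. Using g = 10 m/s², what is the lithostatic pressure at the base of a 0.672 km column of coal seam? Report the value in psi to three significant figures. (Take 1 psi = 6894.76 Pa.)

coal seam: 1368 kg/m³ × 10 m/s² × 672 m = 9.193×10^6 Pa = 1333 psi

1330 psi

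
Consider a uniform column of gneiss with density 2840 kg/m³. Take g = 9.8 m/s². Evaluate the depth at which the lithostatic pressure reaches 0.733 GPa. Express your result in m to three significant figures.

h = P/(ρg) = 0.733 GPa / (2840 kg/m³ × 9.8 m/s²) = 7.330×10^8 Pa / 27832 Pa/m = 26337 m

26300 m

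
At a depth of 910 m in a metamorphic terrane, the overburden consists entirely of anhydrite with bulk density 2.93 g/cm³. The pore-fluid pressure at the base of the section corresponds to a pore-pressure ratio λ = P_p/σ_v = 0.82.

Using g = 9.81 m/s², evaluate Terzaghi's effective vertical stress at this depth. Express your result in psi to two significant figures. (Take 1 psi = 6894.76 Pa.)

Overburden (lithostatic) stress σ_v:
anhydrite: 2930 kg/m³ × 9.81 m/s² × 910 m = 2.616×10^7 Pa = 26.16 MPa
Pore pressure P_p = λ·σ_v = 0.82 × 26.16 MPa = 21.45 MPa
Effective stress σ' = σ_v − P_p = 26.16 − 21.45 = 4.7082 MPa = 682.86 psi

680 psi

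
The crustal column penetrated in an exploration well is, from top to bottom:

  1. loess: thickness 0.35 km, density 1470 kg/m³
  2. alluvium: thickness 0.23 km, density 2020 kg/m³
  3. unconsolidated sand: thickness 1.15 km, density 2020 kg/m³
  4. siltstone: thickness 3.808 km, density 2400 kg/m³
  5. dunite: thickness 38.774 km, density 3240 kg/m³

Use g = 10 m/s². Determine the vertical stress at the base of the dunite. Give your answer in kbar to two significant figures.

14 kbar

loess: 1470 kg/m³ × 10 m/s² × 350 m = 5.145×10^6 Pa = 0.05145 kbar
alluvium: 2020 kg/m³ × 10 m/s² × 230 m = 4.646×10^6 Pa = 0.04646 kbar
unconsolidated sand: 2020 kg/m³ × 10 m/s² × 1150 m = 2.323×10^7 Pa = 0.2323 kbar
siltstone: 2400 kg/m³ × 10 m/s² × 3808 m = 9.139×10^7 Pa = 0.9139 kbar
dunite: 3240 kg/m³ × 10 m/s² × 38774 m = 1.256×10^9 Pa = 12.56 kbar
Total = 0.05145 + 0.04646 + 0.2323 + 0.9139 + 12.56 = 13.807 kbar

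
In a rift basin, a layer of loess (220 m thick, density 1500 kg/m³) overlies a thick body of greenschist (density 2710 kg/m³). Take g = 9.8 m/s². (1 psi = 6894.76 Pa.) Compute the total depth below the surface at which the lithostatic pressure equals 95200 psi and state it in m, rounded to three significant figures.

Pressure at base of upper layers: 1500×9.8×220 = 3.234×10^6 Pa = 469.1 psi
Remaining pressure to be supplied by greenschist: 6.564×10^8 − 3.234×10^6 = 6.531×10^8 Pa
Additional depth in greenschist = 6.531×10^8 Pa / (2710 kg/m³ × 9.8 m/s²) = 24593 m
Total depth = 220 m + 24593 m = 24813 m

24800 m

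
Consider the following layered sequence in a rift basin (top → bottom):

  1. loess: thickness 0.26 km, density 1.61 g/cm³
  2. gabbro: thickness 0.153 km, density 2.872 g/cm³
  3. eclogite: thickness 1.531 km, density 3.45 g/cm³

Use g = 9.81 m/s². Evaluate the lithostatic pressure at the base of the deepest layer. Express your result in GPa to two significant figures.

0.060 GPa

loess: 1610 kg/m³ × 9.81 m/s² × 260 m = 4.106×10^6 Pa = 4.106×10^-3 GPa
gabbro: 2872 kg/m³ × 9.81 m/s² × 153 m = 4.311×10^6 Pa = 4.311×10^-3 GPa
eclogite: 3450 kg/m³ × 9.81 m/s² × 1531 m = 5.182×10^7 Pa = 0.05182 GPa
Total = 4.106×10^-3 + 4.311×10^-3 + 0.05182 = 0.060233 GPa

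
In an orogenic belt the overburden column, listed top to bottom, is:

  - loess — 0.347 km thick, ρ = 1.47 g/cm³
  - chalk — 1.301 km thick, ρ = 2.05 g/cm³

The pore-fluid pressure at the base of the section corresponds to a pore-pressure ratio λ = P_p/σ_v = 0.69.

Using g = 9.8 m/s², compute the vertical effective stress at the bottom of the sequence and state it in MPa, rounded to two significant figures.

Overburden (lithostatic) stress σ_v:
loess: 1470 kg/m³ × 9.8 m/s² × 347 m = 4.999×10^6 Pa = 4.999 MPa
chalk: 2050 kg/m³ × 9.8 m/s² × 1301 m = 2.614×10^7 Pa = 26.14 MPa
Total = 4.999 + 26.14 = 31.136 MPa
Pore pressure P_p = λ·σ_v = 0.69 × 31.14 MPa = 21.48 MPa
Effective stress σ' = σ_v − P_p = 31.14 − 21.48 = 9.6522 MPa

9.7 MPa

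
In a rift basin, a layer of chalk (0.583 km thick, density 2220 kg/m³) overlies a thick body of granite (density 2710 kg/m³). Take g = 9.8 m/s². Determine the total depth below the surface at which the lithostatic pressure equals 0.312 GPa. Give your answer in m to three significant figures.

11900 m

Pressure at base of upper layers: 2220×9.8×583 = 1.268×10^7 Pa = 0.01268 GPa
Remaining pressure to be supplied by granite: 3.120×10^8 − 1.268×10^7 = 2.993×10^8 Pa
Additional depth in granite = 2.993×10^8 Pa / (2710 kg/m³ × 9.8 m/s²) = 11270 m
Total depth = 583 m + 11270 m = 11853 m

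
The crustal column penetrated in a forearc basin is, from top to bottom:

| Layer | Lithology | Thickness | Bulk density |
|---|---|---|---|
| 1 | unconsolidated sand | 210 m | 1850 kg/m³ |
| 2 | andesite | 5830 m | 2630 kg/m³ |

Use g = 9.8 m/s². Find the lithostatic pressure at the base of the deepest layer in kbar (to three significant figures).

1.54 kbar

unconsolidated sand: 1850 kg/m³ × 9.8 m/s² × 210 m = 3.807×10^6 Pa = 0.03807 kbar
andesite: 2630 kg/m³ × 9.8 m/s² × 5830 m = 1.503×10^8 Pa = 1.503 kbar
Total = 0.03807 + 1.503 = 1.5407 kbar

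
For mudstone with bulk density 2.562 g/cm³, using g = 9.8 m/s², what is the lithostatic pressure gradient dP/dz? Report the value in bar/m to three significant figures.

0.251 bar/m

dP/dz = ρg = 2562 kg/m³ × 9.8 m/s² = 25108 Pa/m
= 25108 Pa/m × (1 bar/m / 1.0000×10^5 Pa/m) = 0.25108 bar/m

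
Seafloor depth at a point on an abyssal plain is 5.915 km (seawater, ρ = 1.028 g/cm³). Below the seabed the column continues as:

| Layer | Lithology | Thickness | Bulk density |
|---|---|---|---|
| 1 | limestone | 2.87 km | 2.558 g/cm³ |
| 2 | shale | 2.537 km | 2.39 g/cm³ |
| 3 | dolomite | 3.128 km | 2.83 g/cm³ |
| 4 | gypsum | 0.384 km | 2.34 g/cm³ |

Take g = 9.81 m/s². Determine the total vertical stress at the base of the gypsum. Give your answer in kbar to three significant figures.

2.87 kbar

seawater: 1028 kg/m³ × 9.81 m/s² × 5915 m = 5.965×10^7 Pa = 0.5965 kbar
limestone: 2558 kg/m³ × 9.81 m/s² × 2870 m = 7.202×10^7 Pa = 0.7202 kbar
shale: 2390 kg/m³ × 9.81 m/s² × 2537 m = 5.948×10^7 Pa = 0.5948 kbar
dolomite: 2830 kg/m³ × 9.81 m/s² × 3128 m = 8.684×10^7 Pa = 0.8684 kbar
gypsum: 2340 kg/m³ × 9.81 m/s² × 384 m = 8.815×10^6 Pa = 0.08815 kbar
Total = 0.5965 + 0.7202 + 0.5948 + 0.8684 + 0.08815 = 2.8681 kbar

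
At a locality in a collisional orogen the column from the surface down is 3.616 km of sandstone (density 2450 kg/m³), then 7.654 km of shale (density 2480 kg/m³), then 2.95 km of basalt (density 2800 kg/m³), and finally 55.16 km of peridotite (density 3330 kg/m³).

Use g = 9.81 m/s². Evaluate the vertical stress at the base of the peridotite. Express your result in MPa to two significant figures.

2200 MPa

sandstone: 2450 kg/m³ × 9.81 m/s² × 3616 m = 8.691×10^7 Pa = 86.91 MPa
shale: 2480 kg/m³ × 9.81 m/s² × 7654 m = 1.862×10^8 Pa = 186.2 MPa
basalt: 2800 kg/m³ × 9.81 m/s² × 2950 m = 8.103×10^7 Pa = 81.03 MPa
peridotite: 3330 kg/m³ × 9.81 m/s² × 55160 m = 1.802×10^9 Pa = 1802 MPa
Total = 86.91 + 186.2 + 81.03 + 1802 = 2156.1 MPa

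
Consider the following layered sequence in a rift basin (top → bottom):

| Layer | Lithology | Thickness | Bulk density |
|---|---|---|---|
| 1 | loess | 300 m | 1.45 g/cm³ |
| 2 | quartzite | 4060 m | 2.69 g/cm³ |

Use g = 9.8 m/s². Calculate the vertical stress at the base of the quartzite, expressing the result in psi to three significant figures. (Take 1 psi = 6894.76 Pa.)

loess: 1450 kg/m³ × 9.8 m/s² × 300 m = 4.263×10^6 Pa = 618.3 psi
quartzite: 2690 kg/m³ × 9.8 m/s² × 4060 m = 1.070×10^8 Pa = 15523 psi
Total = 618.3 + 15523 = 16142 psi

16100 psi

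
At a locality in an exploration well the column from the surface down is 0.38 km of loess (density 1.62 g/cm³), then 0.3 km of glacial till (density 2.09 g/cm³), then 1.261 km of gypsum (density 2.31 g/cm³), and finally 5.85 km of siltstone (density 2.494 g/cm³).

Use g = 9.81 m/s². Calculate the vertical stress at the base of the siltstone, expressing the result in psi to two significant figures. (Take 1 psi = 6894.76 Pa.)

27000 psi

loess: 1620 kg/m³ × 9.81 m/s² × 380 m = 6.039×10^6 Pa = 875.9 psi
glacial till: 2090 kg/m³ × 9.81 m/s² × 300 m = 6.151×10^6 Pa = 892.1 psi
gypsum: 2310 kg/m³ × 9.81 m/s² × 1261 m = 2.858×10^7 Pa = 4145 psi
siltstone: 2494 kg/m³ × 9.81 m/s² × 5850 m = 1.431×10^8 Pa = 20759 psi
Total = 875.9 + 892.1 + 4145 + 20759 = 26671 psi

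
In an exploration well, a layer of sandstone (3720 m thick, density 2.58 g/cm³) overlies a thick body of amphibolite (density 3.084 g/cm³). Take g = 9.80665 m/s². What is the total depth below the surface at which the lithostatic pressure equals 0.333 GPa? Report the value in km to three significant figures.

Pressure at base of upper layers: 2580×9.80665×3720 = 9.412×10^7 Pa = 0.09412 GPa
Remaining pressure to be supplied by amphibolite: 3.330×10^8 − 9.412×10^7 = 2.389×10^8 Pa
Additional depth in amphibolite = 2.389×10^8 Pa / (3084 kg/m³ × 9.80665 m/s²) = 7898.5 m
Total depth = 3720 m + 7898.5 m = 11618 m
= 11.618 km

11.6 km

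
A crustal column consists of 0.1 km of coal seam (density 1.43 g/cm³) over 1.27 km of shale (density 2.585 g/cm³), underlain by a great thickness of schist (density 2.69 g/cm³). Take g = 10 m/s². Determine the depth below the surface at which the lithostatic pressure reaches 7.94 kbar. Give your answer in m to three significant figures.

29600 m

Pressure at base of upper layers: 1430×10×100 + 2585×10×1270 = 3.426×10^7 Pa = 0.3426 kbar
Remaining pressure to be supplied by schist: 7.940×10^8 − 3.426×10^7 = 7.597×10^8 Pa
Additional depth in schist = 7.597×10^8 Pa / (2690 kg/m³ × 10 m/s²) = 28243 m
Total depth = 1370 m + 28243 m = 29613 m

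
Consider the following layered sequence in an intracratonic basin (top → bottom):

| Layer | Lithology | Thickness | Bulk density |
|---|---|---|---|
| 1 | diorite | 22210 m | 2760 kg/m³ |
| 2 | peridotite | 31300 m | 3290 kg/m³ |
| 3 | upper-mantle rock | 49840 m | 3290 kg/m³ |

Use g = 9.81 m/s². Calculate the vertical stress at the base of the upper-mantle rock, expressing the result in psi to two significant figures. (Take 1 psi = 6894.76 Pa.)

diorite: 2760 kg/m³ × 9.81 m/s² × 22210 m = 6.013×10^8 Pa = 87218 psi
peridotite: 3290 kg/m³ × 9.81 m/s² × 31300 m = 1.010×10^9 Pa = 1.465×10^5 psi
upper-mantle rock: 3290 kg/m³ × 9.81 m/s² × 49840 m = 1.609×10^9 Pa = 2.333×10^5 psi
Total = 87218 + 1.465×10^5 + 2.333×10^5 = 4.6704×10^5 psi

470000 psi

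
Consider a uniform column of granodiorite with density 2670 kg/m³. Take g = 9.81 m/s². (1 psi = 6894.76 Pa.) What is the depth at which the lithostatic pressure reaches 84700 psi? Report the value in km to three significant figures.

22.3 km

h = P/(ρg) = 84700 psi / (2670 kg/m³ × 9.81 m/s²) = 5.840×10^8 Pa / 26193 Pa/m = 22296 m
= 22.296 km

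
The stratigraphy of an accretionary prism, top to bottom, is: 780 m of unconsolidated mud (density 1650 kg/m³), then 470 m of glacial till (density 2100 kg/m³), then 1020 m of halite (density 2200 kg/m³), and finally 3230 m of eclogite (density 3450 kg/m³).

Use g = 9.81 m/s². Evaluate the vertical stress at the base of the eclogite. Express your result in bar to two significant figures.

unconsolidated mud: 1650 kg/m³ × 9.81 m/s² × 780 m = 1.263×10^7 Pa = 126.3 bar
glacial till: 2100 kg/m³ × 9.81 m/s² × 470 m = 9.682×10^6 Pa = 96.82 bar
halite: 2200 kg/m³ × 9.81 m/s² × 1020 m = 2.201×10^7 Pa = 220.1 bar
eclogite: 3450 kg/m³ × 9.81 m/s² × 3230 m = 1.093×10^8 Pa = 1093 bar
Total = 126.3 + 96.82 + 220.1 + 1093 = 1536.4 bar

1500 bar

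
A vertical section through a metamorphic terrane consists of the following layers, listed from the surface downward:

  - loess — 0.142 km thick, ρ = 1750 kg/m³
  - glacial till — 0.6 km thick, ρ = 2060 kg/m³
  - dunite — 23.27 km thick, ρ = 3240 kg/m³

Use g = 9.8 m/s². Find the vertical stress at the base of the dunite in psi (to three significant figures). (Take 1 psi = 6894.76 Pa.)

109000 psi

loess: 1750 kg/m³ × 9.8 m/s² × 142 m = 2.435×10^6 Pa = 353.2 psi
glacial till: 2060 kg/m³ × 9.8 m/s² × 600 m = 1.211×10^7 Pa = 1757 psi
dunite: 3240 kg/m³ × 9.8 m/s² × 23270 m = 7.389×10^8 Pa = 1.072×10^5 psi
Total = 353.2 + 1757 + 1.072×10^5 = 1.0927×10^5 psi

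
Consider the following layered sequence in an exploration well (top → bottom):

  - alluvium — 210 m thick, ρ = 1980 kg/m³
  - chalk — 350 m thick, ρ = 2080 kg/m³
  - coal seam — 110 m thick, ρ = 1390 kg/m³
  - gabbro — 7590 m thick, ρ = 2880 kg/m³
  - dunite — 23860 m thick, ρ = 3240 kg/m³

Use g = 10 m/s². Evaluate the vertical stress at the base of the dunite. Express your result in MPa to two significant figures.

alluvium: 1980 kg/m³ × 10 m/s² × 210 m = 4.158×10^6 Pa = 4.158 MPa
chalk: 2080 kg/m³ × 10 m/s² × 350 m = 7.280×10^6 Pa = 7.280 MPa
coal seam: 1390 kg/m³ × 10 m/s² × 110 m = 1.529×10^6 Pa = 1.529 MPa
gabbro: 2880 kg/m³ × 10 m/s² × 7590 m = 2.186×10^8 Pa = 218.6 MPa
dunite: 3240 kg/m³ × 10 m/s² × 23860 m = 7.731×10^8 Pa = 773.1 MPa
Total = 4.158 + 7.280 + 1.529 + 218.6 + 773.1 = 1004.6 MPa

1000 MPa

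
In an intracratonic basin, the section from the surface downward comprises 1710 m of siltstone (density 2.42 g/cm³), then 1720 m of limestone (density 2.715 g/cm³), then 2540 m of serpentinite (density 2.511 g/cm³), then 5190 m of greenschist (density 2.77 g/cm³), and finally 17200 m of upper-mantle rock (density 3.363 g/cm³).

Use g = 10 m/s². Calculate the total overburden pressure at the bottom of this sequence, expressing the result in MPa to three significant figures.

874 MPa

siltstone: 2420 kg/m³ × 10 m/s² × 1710 m = 4.138×10^7 Pa = 41.38 MPa
limestone: 2715 kg/m³ × 10 m/s² × 1720 m = 4.670×10^7 Pa = 46.70 MPa
serpentinite: 2511 kg/m³ × 10 m/s² × 2540 m = 6.378×10^7 Pa = 63.78 MPa
greenschist: 2770 kg/m³ × 10 m/s² × 5190 m = 1.438×10^8 Pa = 143.8 MPa
upper-mantle rock: 3363 kg/m³ × 10 m/s² × 17200 m = 5.784×10^8 Pa = 578.4 MPa
Total = 41.38 + 46.70 + 63.78 + 143.8 + 578.4 = 874.06 MPa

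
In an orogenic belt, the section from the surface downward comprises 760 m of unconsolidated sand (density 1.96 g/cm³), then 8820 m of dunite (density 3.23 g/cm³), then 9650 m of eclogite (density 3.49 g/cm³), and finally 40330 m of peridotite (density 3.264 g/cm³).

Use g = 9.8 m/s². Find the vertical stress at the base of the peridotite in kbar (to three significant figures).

19.1 kbar

unconsolidated sand: 1960 kg/m³ × 9.8 m/s² × 760 m = 1.460×10^7 Pa = 0.1460 kbar
dunite: 3230 kg/m³ × 9.8 m/s² × 8820 m = 2.792×10^8 Pa = 2.792 kbar
eclogite: 3490 kg/m³ × 9.8 m/s² × 9650 m = 3.300×10^8 Pa = 3.300 kbar
peridotite: 3264 kg/m³ × 9.8 m/s² × 40330 m = 1.290×10^9 Pa = 12.90 kbar
Total = 0.1460 + 2.792 + 3.300 + 12.90 = 19.139 kbar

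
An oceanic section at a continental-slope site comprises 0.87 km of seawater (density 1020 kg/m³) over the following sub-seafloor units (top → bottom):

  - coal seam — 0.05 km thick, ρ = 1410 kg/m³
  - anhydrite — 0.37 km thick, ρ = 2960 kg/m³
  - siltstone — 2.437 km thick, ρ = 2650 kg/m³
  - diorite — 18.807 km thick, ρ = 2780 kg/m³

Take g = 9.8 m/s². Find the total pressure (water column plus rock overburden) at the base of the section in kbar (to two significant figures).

6.0 kbar

seawater: 1020 kg/m³ × 9.8 m/s² × 870 m = 8.697×10^6 Pa = 0.08697 kbar
coal seam: 1410 kg/m³ × 9.8 m/s² × 50 m = 6.909×10^5 Pa = 6.909×10^-3 kbar
anhydrite: 2960 kg/m³ × 9.8 m/s² × 370 m = 1.073×10^7 Pa = 0.1073 kbar
siltstone: 2650 kg/m³ × 9.8 m/s² × 2437 m = 6.329×10^7 Pa = 0.6329 kbar
diorite: 2780 kg/m³ × 9.8 m/s² × 18807 m = 5.124×10^8 Pa = 5.124 kbar
Total = 0.08697 + 6.909×10^-3 + 0.1073 + 0.6329 + 5.124 = 5.9579 kbar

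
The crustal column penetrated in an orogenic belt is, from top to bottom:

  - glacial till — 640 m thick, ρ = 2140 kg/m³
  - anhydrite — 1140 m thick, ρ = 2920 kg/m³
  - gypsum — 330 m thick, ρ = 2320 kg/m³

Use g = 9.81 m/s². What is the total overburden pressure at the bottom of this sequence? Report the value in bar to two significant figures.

glacial till: 2140 kg/m³ × 9.81 m/s² × 640 m = 1.344×10^7 Pa = 134.4 bar
anhydrite: 2920 kg/m³ × 9.81 m/s² × 1140 m = 3.266×10^7 Pa = 326.6 bar
gypsum: 2320 kg/m³ × 9.81 m/s² × 330 m = 7.511×10^6 Pa = 75.11 bar
Total = 134.4 + 326.6 + 75.11 = 536.02 bar

540 bar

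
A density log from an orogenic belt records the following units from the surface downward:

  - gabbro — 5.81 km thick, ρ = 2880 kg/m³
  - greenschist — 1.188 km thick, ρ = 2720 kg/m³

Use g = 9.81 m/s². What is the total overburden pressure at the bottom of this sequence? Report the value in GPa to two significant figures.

gabbro: 2880 kg/m³ × 9.81 m/s² × 5810 m = 1.641×10^8 Pa = 0.1641 GPa
greenschist: 2720 kg/m³ × 9.81 m/s² × 1188 m = 3.170×10^7 Pa = 0.03170 GPa
Total = 0.1641 + 0.03170 = 0.19585 GPa

0.20 GPa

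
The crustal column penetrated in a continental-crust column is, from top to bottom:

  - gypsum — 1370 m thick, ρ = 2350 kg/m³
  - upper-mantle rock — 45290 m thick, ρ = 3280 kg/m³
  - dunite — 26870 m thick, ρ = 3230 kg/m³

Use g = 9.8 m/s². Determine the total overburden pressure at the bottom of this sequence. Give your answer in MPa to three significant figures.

gypsum: 2350 kg/m³ × 9.8 m/s² × 1370 m = 3.155×10^7 Pa = 31.55 MPa
upper-mantle rock: 3280 kg/m³ × 9.8 m/s² × 45290 m = 1.456×10^9 Pa = 1456 MPa
dunite: 3230 kg/m³ × 9.8 m/s² × 26870 m = 8.505×10^8 Pa = 850.5 MPa
Total = 31.55 + 1456 + 850.5 = 2337.9 MPa

2340 MPa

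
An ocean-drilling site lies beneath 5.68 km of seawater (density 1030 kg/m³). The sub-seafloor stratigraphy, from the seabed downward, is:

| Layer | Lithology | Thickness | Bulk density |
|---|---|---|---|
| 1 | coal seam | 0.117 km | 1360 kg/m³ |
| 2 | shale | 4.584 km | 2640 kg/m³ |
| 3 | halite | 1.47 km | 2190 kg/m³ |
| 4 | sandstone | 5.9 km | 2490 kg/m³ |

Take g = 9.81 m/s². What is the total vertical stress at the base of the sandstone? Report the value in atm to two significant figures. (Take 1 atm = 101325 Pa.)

3500 atm

seawater: 1030 kg/m³ × 9.81 m/s² × 5680 m = 5.739×10^7 Pa = 566.4 atm
coal seam: 1360 kg/m³ × 9.81 m/s² × 117 m = 1.561×10^6 Pa = 15.41 atm
shale: 2640 kg/m³ × 9.81 m/s² × 4584 m = 1.187×10^8 Pa = 1172 atm
halite: 2190 kg/m³ × 9.81 m/s² × 1470 m = 3.158×10^7 Pa = 311.7 atm
sandstone: 2490 kg/m³ × 9.81 m/s² × 5900 m = 1.441×10^8 Pa = 1422 atm
Total = 566.4 + 15.41 + 1172 + 311.7 + 1422 = 3487.5 atm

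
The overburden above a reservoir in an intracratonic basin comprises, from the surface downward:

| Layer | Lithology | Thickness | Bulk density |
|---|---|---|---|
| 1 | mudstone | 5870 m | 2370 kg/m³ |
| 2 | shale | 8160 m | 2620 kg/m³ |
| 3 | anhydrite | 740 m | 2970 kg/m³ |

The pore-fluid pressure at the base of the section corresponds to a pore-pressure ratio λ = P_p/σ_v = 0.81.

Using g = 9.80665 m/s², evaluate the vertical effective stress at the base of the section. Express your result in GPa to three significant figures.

Overburden (lithostatic) stress σ_v:
mudstone: 2370 kg/m³ × 9.80665 m/s² × 5870 m = 1.364×10^8 Pa = 136.4 MPa
shale: 2620 kg/m³ × 9.80665 m/s² × 8160 m = 2.097×10^8 Pa = 209.7 MPa
anhydrite: 2970 kg/m³ × 9.80665 m/s² × 740 m = 2.155×10^7 Pa = 21.55 MPa
Total = 136.4 + 209.7 + 21.55 = 367.64 MPa
Pore pressure P_p = λ·σ_v = 0.81 × 367.6 MPa = 297.8 MPa
Effective stress σ' = σ_v − P_p = 367.6 − 297.8 = 69.852 MPa = 0.069852 GPa

0.0699 GPa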